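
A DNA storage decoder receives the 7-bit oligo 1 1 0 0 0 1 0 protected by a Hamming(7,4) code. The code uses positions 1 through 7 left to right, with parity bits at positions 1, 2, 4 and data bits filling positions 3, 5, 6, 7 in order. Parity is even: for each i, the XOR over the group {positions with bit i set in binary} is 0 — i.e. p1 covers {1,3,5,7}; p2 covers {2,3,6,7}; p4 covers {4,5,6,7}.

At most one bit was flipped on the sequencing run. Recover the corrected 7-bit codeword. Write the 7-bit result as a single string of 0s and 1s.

s1 (pos 1,3,5,7): 1⊕0⊕0⊕0 = 1
s2 (pos 2,3,6,7): 1⊕0⊕1⊕0 = 0
s4 (pos 4,5,6,7): 0⊕0⊕1⊕0 = 1
Syndrome s4…s1 = 101 → error at position 5.
Flip position 5: 1100010 → 1100110

1100110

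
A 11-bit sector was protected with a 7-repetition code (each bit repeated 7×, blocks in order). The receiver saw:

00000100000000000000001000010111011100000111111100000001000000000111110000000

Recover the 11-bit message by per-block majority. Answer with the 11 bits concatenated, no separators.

Block 1 (0000010): 1 one → 0
Block 2 (0000000): 0 ones → 0
Block 3 (0000000): 0 ones → 0
Block 4 (0100001): 2 ones → 0
Block 5 (0111011): 5 ones → 1
Block 6 (1000001): 2 ones → 0
Block 7 (1111110): 6 ones → 1
Block 8 (0000001): 1 one → 0
Block 9 (0000000): 0 ones → 0
Block 10 (0011111): 5 ones → 1
Block 11 (0000000): 0 ones → 0

00001010010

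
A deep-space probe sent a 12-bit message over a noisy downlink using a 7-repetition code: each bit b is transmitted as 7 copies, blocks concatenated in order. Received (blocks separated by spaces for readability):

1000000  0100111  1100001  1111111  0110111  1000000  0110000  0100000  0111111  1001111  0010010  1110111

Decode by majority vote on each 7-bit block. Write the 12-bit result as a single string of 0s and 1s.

Block 1 (1000000): 1 one → 0
Block 2 (0100111): 4 ones → 1
Block 3 (1100001): 3 ones → 0
Block 4 (1111111): 7 ones → 1
Block 5 (0110111): 5 ones → 1
Block 6 (1000000): 1 one → 0
Block 7 (0110000): 2 ones → 0
Block 8 (0100000): 1 one → 0
Block 9 (0111111): 6 ones → 1
Block 10 (1001111): 5 ones → 1
Block 11 (0010010): 2 ones → 0
Block 12 (1110111): 6 ones → 1

010110001101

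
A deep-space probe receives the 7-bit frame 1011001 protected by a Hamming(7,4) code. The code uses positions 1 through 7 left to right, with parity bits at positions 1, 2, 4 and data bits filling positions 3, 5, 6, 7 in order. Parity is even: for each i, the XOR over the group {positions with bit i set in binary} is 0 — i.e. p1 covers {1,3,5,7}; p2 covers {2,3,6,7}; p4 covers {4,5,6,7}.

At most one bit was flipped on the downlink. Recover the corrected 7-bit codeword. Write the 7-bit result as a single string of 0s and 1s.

s1 (pos 1,3,5,7): 1⊕1⊕0⊕1 = 1
s2 (pos 2,3,6,7): 0⊕1⊕0⊕1 = 0
s4 (pos 4,5,6,7): 1⊕0⊕0⊕1 = 0
Syndrome s4…s1 = 001 → error at position 1.
Flip position 1: 1011001 → 0011001

0011001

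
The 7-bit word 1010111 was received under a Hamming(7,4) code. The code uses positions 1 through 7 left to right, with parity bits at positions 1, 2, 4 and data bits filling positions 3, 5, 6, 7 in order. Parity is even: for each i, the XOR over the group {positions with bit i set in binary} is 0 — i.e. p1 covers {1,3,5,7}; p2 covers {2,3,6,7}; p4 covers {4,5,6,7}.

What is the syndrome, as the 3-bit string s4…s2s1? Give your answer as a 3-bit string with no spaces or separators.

s1 (pos 1,3,5,7): 1⊕1⊕1⊕1 = 0
s2 (pos 2,3,6,7): 0⊕1⊕1⊕1 = 1
s4 (pos 4,5,6,7): 0⊕1⊕1⊕1 = 1
Syndrome s4…s1 = 110 → error at position 6.

110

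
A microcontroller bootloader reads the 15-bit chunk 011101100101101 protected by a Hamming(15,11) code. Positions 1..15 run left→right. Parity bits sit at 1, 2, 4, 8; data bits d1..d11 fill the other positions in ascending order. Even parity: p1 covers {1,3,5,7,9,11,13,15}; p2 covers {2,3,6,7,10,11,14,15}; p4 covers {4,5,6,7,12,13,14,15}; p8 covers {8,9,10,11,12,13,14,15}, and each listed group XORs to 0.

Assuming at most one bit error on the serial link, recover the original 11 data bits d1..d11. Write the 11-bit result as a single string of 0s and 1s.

10110101101

s1 (pos 1,3,5,7,9,11,13,15): 0⊕1⊕0⊕1⊕0⊕0⊕1⊕1 = 0
s2 (pos 2,3,6,7,10,11,14,15): 1⊕1⊕1⊕1⊕1⊕0⊕0⊕1 = 0
s4 (pos 4,5,6,7,12,13,14,15): 1⊕0⊕1⊕1⊕1⊕1⊕0⊕1 = 0
s8 (pos 8,9,10,11,12,13,14,15): 0⊕0⊕1⊕0⊕1⊕1⊕0⊕1 = 0
Syndrome s8…s1 = 0000 → no error.
Read data bits from positions 3,5,6,7,9,10,11,12,13,14,15: 10110101101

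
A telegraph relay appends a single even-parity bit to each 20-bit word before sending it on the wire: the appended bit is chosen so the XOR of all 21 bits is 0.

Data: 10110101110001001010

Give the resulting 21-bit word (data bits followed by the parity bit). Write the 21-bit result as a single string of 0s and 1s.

101101011100010010100

XOR of the 20 data bits: 1⊕0⊕1⊕1⊕0⊕1⊕0⊕1⊕1⊕1⊕0⊕0⊕0⊕1⊕0⊕0⊕1⊕0⊕1⊕0 = 0
Parity bit = 0 (so all 21 bits XOR to 0).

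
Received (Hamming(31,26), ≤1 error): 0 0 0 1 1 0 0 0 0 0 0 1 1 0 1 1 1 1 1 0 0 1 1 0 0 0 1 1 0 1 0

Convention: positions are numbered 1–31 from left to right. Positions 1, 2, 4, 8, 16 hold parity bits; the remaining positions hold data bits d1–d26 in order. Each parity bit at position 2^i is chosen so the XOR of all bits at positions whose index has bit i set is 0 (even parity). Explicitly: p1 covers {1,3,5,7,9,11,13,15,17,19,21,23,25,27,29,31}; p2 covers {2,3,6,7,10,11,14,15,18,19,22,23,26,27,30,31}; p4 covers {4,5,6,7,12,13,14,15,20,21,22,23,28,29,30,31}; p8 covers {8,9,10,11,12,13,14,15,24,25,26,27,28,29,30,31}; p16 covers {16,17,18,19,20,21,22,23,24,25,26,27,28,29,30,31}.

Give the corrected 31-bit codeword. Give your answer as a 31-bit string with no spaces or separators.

s1 (pos 1,3,5,7,9,11,13,15,17,19,21,23,25,27,29,31): 0⊕0⊕1⊕0⊕0⊕0⊕1⊕1⊕1⊕1⊕0⊕1⊕0⊕1⊕0⊕0 = 1
s2 (pos 2,3,6,7,10,11,14,15,18,19,22,23,26,27,30,31): 0⊕0⊕0⊕0⊕0⊕0⊕0⊕1⊕1⊕1⊕1⊕1⊕0⊕1⊕1⊕0 = 1
s4 (pos 4,5,6,7,12,13,14,15,20,21,22,23,28,29,30,31): 1⊕1⊕0⊕0⊕1⊕1⊕0⊕1⊕0⊕0⊕1⊕1⊕1⊕0⊕1⊕0 = 1
s8 (pos 8,9,10,11,12,13,14,15,24,25,26,27,28,29,30,31): 0⊕0⊕0⊕0⊕1⊕1⊕0⊕1⊕0⊕0⊕0⊕1⊕1⊕0⊕1⊕0 = 0
s16 (pos 16,17,18,19,20,21,22,23,24,25,26,27,28,29,30,31): 1⊕1⊕1⊕1⊕0⊕0⊕1⊕1⊕0⊕0⊕0⊕1⊕1⊕0⊕1⊕0 = 1
Syndrome s16…s1 = 10111 → error at position 23.
Flip position 23: 0001100000011011111001100011010 → 0001100000011011111001000011010

0001100000011011111001000011010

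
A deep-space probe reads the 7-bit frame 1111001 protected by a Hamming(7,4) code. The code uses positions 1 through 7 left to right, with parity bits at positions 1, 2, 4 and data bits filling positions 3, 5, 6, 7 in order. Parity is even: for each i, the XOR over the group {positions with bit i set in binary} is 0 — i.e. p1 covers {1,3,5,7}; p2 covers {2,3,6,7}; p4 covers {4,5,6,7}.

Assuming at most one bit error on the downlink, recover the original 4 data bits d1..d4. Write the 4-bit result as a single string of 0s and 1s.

s1 (pos 1,3,5,7): 1⊕1⊕0⊕1 = 1
s2 (pos 2,3,6,7): 1⊕1⊕0⊕1 = 1
s4 (pos 4,5,6,7): 1⊕0⊕0⊕1 = 0
Syndrome s4…s1 = 011 → error at position 3.
Flip position 3: 1111001 → 1101001
Read data bits from positions 3,5,6,7: 0001

0001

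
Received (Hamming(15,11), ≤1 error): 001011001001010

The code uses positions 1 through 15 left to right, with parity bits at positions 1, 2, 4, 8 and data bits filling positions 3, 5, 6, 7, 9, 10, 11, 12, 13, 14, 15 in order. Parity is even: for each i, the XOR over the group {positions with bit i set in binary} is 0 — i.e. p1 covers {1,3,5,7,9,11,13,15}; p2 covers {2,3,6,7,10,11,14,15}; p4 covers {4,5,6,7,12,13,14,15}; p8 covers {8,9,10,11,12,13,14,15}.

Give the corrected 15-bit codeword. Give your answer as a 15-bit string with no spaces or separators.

001011001011010

s1 (pos 1,3,5,7,9,11,13,15): 0⊕1⊕1⊕0⊕1⊕0⊕0⊕0 = 1
s2 (pos 2,3,6,7,10,11,14,15): 0⊕1⊕1⊕0⊕0⊕0⊕1⊕0 = 1
s4 (pos 4,5,6,7,12,13,14,15): 0⊕1⊕1⊕0⊕1⊕0⊕1⊕0 = 0
s8 (pos 8,9,10,11,12,13,14,15): 0⊕1⊕0⊕0⊕1⊕0⊕1⊕0 = 1
Syndrome s8…s1 = 1011 → error at position 11.
Flip position 11: 001011001001010 → 001011001011010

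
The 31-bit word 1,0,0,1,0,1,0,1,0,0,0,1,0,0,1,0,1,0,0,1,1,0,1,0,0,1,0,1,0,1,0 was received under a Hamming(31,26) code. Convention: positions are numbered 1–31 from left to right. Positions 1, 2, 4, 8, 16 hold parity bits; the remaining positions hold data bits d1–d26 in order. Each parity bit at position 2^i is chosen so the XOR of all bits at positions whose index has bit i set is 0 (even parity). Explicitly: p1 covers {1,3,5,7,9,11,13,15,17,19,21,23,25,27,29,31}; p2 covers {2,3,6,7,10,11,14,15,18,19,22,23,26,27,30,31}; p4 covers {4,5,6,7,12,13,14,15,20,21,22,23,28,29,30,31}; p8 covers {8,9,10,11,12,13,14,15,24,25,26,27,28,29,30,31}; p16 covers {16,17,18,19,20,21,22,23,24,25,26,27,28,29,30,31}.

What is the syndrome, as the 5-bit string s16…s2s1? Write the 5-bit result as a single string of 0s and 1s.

10111

s1 (pos 1,3,5,7,9,11,13,15,17,19,21,23,25,27,29,31): 1⊕0⊕0⊕0⊕0⊕0⊕0⊕1⊕1⊕0⊕1⊕1⊕0⊕0⊕0⊕0 = 1
s2 (pos 2,3,6,7,10,11,14,15,18,19,22,23,26,27,30,31): 0⊕0⊕1⊕0⊕0⊕0⊕0⊕1⊕0⊕0⊕0⊕1⊕1⊕0⊕1⊕0 = 1
s4 (pos 4,5,6,7,12,13,14,15,20,21,22,23,28,29,30,31): 1⊕0⊕1⊕0⊕1⊕0⊕0⊕1⊕1⊕1⊕0⊕1⊕1⊕0⊕1⊕0 = 1
s8 (pos 8,9,10,11,12,13,14,15,24,25,26,27,28,29,30,31): 1⊕0⊕0⊕0⊕1⊕0⊕0⊕1⊕0⊕0⊕1⊕0⊕1⊕0⊕1⊕0 = 0
s16 (pos 16,17,18,19,20,21,22,23,24,25,26,27,28,29,30,31): 0⊕1⊕0⊕0⊕1⊕1⊕0⊕1⊕0⊕0⊕1⊕0⊕1⊕0⊕1⊕0 = 1
Syndrome s16…s1 = 10111 → error at position 23.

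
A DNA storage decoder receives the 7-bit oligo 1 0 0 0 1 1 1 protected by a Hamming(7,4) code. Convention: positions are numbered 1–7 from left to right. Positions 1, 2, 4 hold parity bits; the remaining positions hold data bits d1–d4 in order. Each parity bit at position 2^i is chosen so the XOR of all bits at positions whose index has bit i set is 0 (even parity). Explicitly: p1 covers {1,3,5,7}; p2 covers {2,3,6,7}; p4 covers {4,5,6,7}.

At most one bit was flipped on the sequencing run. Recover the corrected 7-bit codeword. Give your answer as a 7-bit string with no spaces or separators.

1000011

s1 (pos 1,3,5,7): 1⊕0⊕1⊕1 = 1
s2 (pos 2,3,6,7): 0⊕0⊕1⊕1 = 0
s4 (pos 4,5,6,7): 0⊕1⊕1⊕1 = 1
Syndrome s4…s1 = 101 → error at position 5.
Flip position 5: 1000111 → 1000011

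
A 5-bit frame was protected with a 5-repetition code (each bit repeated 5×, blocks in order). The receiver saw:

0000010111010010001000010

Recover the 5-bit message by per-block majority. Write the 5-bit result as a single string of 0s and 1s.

01000

Block 1 (00000): 0 ones → 0
Block 2 (10111): 4 ones → 1
Block 3 (01001): 2 ones → 0
Block 4 (00010): 1 one → 0
Block 5 (00010): 1 one → 0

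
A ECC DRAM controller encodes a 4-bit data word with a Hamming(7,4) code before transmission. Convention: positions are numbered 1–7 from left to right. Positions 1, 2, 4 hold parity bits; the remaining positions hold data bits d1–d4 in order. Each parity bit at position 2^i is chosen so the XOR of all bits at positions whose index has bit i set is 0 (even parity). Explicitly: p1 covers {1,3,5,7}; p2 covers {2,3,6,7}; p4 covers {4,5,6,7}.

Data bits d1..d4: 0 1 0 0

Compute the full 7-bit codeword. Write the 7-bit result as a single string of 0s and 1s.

Place data at non-parity positions: p1 p2 0 p4 1 0 0
p1 (pos 1,3,5,7): XOR of data positions = 0⊕1⊕0 = 1
p2 (pos 2,3,6,7): XOR of data positions = 0⊕0⊕0 = 0
p4 (pos 4,5,6,7): XOR of data positions = 1⊕0⊕0 = 1
Codeword: 1001100

1001100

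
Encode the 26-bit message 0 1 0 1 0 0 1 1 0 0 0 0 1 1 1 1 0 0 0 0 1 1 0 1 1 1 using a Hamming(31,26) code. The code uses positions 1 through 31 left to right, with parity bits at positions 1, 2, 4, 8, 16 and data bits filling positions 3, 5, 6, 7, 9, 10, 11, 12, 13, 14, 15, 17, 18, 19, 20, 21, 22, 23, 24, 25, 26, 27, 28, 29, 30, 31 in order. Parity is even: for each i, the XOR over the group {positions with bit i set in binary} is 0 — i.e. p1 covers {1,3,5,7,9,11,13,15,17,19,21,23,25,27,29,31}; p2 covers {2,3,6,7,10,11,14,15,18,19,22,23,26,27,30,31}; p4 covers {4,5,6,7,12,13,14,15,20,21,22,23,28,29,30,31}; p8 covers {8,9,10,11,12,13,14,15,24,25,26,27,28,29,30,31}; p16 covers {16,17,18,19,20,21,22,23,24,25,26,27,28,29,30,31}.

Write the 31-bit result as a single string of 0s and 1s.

Place data at non-parity positions: p1 p2 0 p4 1 0 1 p8 0 0 1 1 0 0 0 p16 0 1 1 1 1 0 0 0 0 1 1 0 1 1 1
p1 (pos 1,3,5,7,9,11,13,15,17,19,21,23,25,27,29,31): XOR of data positions = 0⊕1⊕1⊕0⊕1⊕0⊕0⊕0⊕1⊕1⊕0⊕0⊕1⊕1⊕1 = 0
p2 (pos 2,3,6,7,10,11,14,15,18,19,22,23,26,27,30,31): XOR of data positions = 0⊕0⊕1⊕0⊕1⊕0⊕0⊕1⊕1⊕0⊕0⊕1⊕1⊕1⊕1 = 0
p4 (pos 4,5,6,7,12,13,14,15,20,21,22,23,28,29,30,31): XOR of data positions = 1⊕0⊕1⊕1⊕0⊕0⊕0⊕1⊕1⊕0⊕0⊕0⊕1⊕1⊕1 = 0
p8 (pos 8,9,10,11,12,13,14,15,24,25,26,27,28,29,30,31): XOR of data positions = 0⊕0⊕1⊕1⊕0⊕0⊕0⊕0⊕0⊕1⊕1⊕0⊕1⊕1⊕1 = 1
p16 (pos 16,17,18,19,20,21,22,23,24,25,26,27,28,29,30,31): XOR of data positions = 0⊕1⊕1⊕1⊕1⊕0⊕0⊕0⊕0⊕1⊕1⊕0⊕1⊕1⊕1 = 1
Codeword: 0000101100110001011110000110111

0000101100110001011110000110111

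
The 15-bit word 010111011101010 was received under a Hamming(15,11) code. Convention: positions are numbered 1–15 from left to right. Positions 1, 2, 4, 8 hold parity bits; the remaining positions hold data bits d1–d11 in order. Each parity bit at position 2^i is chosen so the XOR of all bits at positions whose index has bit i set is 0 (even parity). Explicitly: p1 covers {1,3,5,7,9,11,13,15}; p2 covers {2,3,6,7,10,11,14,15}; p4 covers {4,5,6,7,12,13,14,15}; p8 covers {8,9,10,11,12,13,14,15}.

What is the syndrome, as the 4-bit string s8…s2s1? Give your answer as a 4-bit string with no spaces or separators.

s1 (pos 1,3,5,7,9,11,13,15): 0⊕0⊕1⊕0⊕1⊕0⊕0⊕0 = 0
s2 (pos 2,3,6,7,10,11,14,15): 1⊕0⊕1⊕0⊕1⊕0⊕1⊕0 = 0
s4 (pos 4,5,6,7,12,13,14,15): 1⊕1⊕1⊕0⊕1⊕0⊕1⊕0 = 1
s8 (pos 8,9,10,11,12,13,14,15): 1⊕1⊕1⊕0⊕1⊕0⊕1⊕0 = 1
Syndrome s8…s1 = 1100 → error at position 12.

1100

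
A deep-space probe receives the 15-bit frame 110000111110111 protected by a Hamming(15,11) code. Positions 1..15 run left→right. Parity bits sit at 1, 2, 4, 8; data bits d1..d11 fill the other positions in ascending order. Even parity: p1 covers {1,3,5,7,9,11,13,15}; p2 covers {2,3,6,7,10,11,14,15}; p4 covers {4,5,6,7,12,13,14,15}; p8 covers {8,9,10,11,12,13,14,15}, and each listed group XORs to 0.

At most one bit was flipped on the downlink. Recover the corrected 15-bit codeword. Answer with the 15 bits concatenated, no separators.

s1 (pos 1,3,5,7,9,11,13,15): 1⊕0⊕0⊕1⊕1⊕1⊕1⊕1 = 0
s2 (pos 2,3,6,7,10,11,14,15): 1⊕0⊕0⊕1⊕1⊕1⊕1⊕1 = 0
s4 (pos 4,5,6,7,12,13,14,15): 0⊕0⊕0⊕1⊕0⊕1⊕1⊕1 = 0
s8 (pos 8,9,10,11,12,13,14,15): 1⊕1⊕1⊕1⊕0⊕1⊕1⊕1 = 1
Syndrome s8…s1 = 1000 → error at position 8.
Flip position 8: 110000111110111 → 110000101110111

110000101110111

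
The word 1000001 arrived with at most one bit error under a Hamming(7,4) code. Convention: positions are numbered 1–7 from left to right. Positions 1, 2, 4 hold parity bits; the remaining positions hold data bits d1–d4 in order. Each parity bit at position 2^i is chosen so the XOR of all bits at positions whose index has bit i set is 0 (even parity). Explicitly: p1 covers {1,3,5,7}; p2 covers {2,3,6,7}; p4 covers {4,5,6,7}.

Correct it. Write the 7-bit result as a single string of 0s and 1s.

s1 (pos 1,3,5,7): 1⊕0⊕0⊕1 = 0
s2 (pos 2,3,6,7): 0⊕0⊕0⊕1 = 1
s4 (pos 4,5,6,7): 0⊕0⊕0⊕1 = 1
Syndrome s4…s1 = 110 → error at position 6.
Flip position 6: 1000001 → 1000011

1000011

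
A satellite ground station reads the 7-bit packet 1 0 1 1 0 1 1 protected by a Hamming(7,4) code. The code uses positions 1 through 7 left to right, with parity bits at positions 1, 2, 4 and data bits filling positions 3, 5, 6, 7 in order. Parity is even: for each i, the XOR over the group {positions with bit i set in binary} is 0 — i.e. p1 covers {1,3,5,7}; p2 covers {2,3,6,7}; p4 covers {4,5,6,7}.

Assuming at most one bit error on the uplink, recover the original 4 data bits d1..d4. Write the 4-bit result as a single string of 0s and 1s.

s1 (pos 1,3,5,7): 1⊕1⊕0⊕1 = 1
s2 (pos 2,3,6,7): 0⊕1⊕1⊕1 = 1
s4 (pos 4,5,6,7): 1⊕0⊕1⊕1 = 1
Syndrome s4…s1 = 111 → error at position 7.
Flip position 7: 1011011 → 1011010
Read data bits from positions 3,5,6,7: 1010

1010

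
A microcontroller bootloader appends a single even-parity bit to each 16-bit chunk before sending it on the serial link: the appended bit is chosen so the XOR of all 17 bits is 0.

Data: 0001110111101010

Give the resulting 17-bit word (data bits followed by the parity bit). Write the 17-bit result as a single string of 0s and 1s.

XOR of the 16 data bits: 0⊕0⊕0⊕1⊕1⊕1⊕0⊕1⊕1⊕1⊕1⊕0⊕1⊕0⊕1⊕0 = 1
Parity bit = 1 (so all 17 bits XOR to 0).

00011101111010101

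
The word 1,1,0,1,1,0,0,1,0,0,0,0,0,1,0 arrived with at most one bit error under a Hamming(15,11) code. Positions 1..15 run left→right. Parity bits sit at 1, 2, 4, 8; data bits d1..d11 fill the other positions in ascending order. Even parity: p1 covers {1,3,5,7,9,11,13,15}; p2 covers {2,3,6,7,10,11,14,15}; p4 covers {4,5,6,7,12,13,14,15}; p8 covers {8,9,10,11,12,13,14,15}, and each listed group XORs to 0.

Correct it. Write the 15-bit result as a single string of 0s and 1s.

110010010000010

s1 (pos 1,3,5,7,9,11,13,15): 1⊕0⊕1⊕0⊕0⊕0⊕0⊕0 = 0
s2 (pos 2,3,6,7,10,11,14,15): 1⊕0⊕0⊕0⊕0⊕0⊕1⊕0 = 0
s4 (pos 4,5,6,7,12,13,14,15): 1⊕1⊕0⊕0⊕0⊕0⊕1⊕0 = 1
s8 (pos 8,9,10,11,12,13,14,15): 1⊕0⊕0⊕0⊕0⊕0⊕1⊕0 = 0
Syndrome s8…s1 = 0100 → error at position 4.
Flip position 4: 110110010000010 → 110010010000010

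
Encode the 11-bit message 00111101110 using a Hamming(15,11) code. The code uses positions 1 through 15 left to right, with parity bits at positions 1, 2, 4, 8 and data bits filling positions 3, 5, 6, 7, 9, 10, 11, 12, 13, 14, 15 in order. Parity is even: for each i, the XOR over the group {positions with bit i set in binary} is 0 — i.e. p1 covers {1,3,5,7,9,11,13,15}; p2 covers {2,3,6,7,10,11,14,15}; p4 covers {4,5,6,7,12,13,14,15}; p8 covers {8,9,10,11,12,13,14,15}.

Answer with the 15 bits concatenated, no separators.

Place data at non-parity positions: p1 p2 0 p4 0 1 1 p8 1 1 0 1 1 1 0
p1 (pos 1,3,5,7,9,11,13,15): XOR of data positions = 0⊕0⊕1⊕1⊕0⊕1⊕0 = 1
p2 (pos 2,3,6,7,10,11,14,15): XOR of data positions = 0⊕1⊕1⊕1⊕0⊕1⊕0 = 0
p4 (pos 4,5,6,7,12,13,14,15): XOR of data positions = 0⊕1⊕1⊕1⊕1⊕1⊕0 = 1
p8 (pos 8,9,10,11,12,13,14,15): XOR of data positions = 1⊕1⊕0⊕1⊕1⊕1⊕0 = 1
Codeword: 100101111101110

100101111101110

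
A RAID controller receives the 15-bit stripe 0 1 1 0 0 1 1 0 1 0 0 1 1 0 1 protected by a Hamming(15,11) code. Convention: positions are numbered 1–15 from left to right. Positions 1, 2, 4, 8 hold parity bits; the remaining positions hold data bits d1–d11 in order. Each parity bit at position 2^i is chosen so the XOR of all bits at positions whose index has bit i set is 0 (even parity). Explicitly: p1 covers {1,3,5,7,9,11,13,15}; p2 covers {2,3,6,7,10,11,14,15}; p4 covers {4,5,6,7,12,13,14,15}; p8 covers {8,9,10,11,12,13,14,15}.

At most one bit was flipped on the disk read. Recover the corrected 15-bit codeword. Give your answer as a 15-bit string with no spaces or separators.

011001001001101

s1 (pos 1,3,5,7,9,11,13,15): 0⊕1⊕0⊕1⊕1⊕0⊕1⊕1 = 1
s2 (pos 2,3,6,7,10,11,14,15): 1⊕1⊕1⊕1⊕0⊕0⊕0⊕1 = 1
s4 (pos 4,5,6,7,12,13,14,15): 0⊕0⊕1⊕1⊕1⊕1⊕0⊕1 = 1
s8 (pos 8,9,10,11,12,13,14,15): 0⊕1⊕0⊕0⊕1⊕1⊕0⊕1 = 0
Syndrome s8…s1 = 0111 → error at position 7.
Flip position 7: 011001101001101 → 011001001001101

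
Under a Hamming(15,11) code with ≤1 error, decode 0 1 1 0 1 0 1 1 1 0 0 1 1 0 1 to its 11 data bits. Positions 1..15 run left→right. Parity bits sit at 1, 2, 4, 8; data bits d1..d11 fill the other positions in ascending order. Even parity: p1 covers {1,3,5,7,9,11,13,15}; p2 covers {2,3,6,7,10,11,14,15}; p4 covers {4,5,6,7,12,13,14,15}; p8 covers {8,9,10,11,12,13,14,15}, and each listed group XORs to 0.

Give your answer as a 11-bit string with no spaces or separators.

11011000101

s1 (pos 1,3,5,7,9,11,13,15): 0⊕1⊕1⊕1⊕1⊕0⊕1⊕1 = 0
s2 (pos 2,3,6,7,10,11,14,15): 1⊕1⊕0⊕1⊕0⊕0⊕0⊕1 = 0
s4 (pos 4,5,6,7,12,13,14,15): 0⊕1⊕0⊕1⊕1⊕1⊕0⊕1 = 1
s8 (pos 8,9,10,11,12,13,14,15): 1⊕1⊕0⊕0⊕1⊕1⊕0⊕1 = 1
Syndrome s8…s1 = 1100 → error at position 12.
Flip position 12: 011010111001101 → 011010111000101
Read data bits from positions 3,5,6,7,9,10,11,12,13,14,15: 11011000101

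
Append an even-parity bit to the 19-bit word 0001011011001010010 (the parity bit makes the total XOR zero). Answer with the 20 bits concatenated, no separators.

00010110110010100100

XOR of the 19 data bits: 0⊕0⊕0⊕1⊕0⊕1⊕1⊕0⊕1⊕1⊕0⊕0⊕1⊕0⊕1⊕0⊕0⊕1⊕0 = 0
Parity bit = 0 (so all 20 bits XOR to 0).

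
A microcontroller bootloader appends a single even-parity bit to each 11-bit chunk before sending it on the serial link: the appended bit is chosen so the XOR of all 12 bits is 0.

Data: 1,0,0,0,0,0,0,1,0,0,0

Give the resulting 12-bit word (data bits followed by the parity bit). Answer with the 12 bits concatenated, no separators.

XOR of the 11 data bits: 1⊕0⊕0⊕0⊕0⊕0⊕0⊕1⊕0⊕0⊕0 = 0
Parity bit = 0 (so all 12 bits XOR to 0).

100000010000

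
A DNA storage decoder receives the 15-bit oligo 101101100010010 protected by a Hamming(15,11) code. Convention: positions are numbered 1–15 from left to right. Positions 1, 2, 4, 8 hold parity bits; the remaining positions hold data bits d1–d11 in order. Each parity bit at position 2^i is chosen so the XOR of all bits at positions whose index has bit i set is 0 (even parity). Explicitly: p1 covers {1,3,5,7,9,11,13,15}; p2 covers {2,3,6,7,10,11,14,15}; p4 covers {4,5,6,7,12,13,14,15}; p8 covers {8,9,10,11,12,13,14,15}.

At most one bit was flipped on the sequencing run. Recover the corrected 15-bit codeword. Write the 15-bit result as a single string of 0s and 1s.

111101100010010

s1 (pos 1,3,5,7,9,11,13,15): 1⊕1⊕0⊕1⊕0⊕1⊕0⊕0 = 0
s2 (pos 2,3,6,7,10,11,14,15): 0⊕1⊕1⊕1⊕0⊕1⊕1⊕0 = 1
s4 (pos 4,5,6,7,12,13,14,15): 1⊕0⊕1⊕1⊕0⊕0⊕1⊕0 = 0
s8 (pos 8,9,10,11,12,13,14,15): 0⊕0⊕0⊕1⊕0⊕0⊕1⊕0 = 0
Syndrome s8…s1 = 0010 → error at position 2.
Flip position 2: 101101100010010 → 111101100010010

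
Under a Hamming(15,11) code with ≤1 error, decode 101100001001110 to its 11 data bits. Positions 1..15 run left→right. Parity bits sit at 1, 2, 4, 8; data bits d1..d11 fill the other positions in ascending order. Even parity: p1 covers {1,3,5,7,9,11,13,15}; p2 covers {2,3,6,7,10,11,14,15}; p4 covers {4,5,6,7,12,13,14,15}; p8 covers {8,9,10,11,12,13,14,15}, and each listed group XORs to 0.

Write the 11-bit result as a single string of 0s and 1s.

s1 (pos 1,3,5,7,9,11,13,15): 1⊕1⊕0⊕0⊕1⊕0⊕1⊕0 = 0
s2 (pos 2,3,6,7,10,11,14,15): 0⊕1⊕0⊕0⊕0⊕0⊕1⊕0 = 0
s4 (pos 4,5,6,7,12,13,14,15): 1⊕0⊕0⊕0⊕1⊕1⊕1⊕0 = 0
s8 (pos 8,9,10,11,12,13,14,15): 0⊕1⊕0⊕0⊕1⊕1⊕1⊕0 = 0
Syndrome s8…s1 = 0000 → no error.
Read data bits from positions 3,5,6,7,9,10,11,12,13,14,15: 10001001110

10001001110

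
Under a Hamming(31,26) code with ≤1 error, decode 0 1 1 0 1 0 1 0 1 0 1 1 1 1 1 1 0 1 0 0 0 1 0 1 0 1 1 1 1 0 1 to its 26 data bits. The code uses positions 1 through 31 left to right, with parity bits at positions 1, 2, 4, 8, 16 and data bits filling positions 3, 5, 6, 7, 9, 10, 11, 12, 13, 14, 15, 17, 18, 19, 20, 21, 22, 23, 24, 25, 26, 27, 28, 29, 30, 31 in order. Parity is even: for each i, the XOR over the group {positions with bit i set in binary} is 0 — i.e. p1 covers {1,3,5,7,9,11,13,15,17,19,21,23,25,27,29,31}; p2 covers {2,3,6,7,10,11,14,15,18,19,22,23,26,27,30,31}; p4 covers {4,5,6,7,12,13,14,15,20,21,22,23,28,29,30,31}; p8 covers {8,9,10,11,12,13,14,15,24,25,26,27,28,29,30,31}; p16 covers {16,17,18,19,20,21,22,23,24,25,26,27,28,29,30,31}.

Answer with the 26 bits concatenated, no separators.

11011011111000001010111101

s1 (pos 1,3,5,7,9,11,13,15,17,19,21,23,25,27,29,31): 0⊕1⊕1⊕1⊕1⊕1⊕1⊕1⊕0⊕0⊕0⊕0⊕0⊕1⊕1⊕1 = 0
s2 (pos 2,3,6,7,10,11,14,15,18,19,22,23,26,27,30,31): 1⊕1⊕0⊕1⊕0⊕1⊕1⊕1⊕1⊕0⊕1⊕0⊕1⊕1⊕0⊕1 = 1
s4 (pos 4,5,6,7,12,13,14,15,20,21,22,23,28,29,30,31): 0⊕1⊕0⊕1⊕1⊕1⊕1⊕1⊕0⊕0⊕1⊕0⊕1⊕1⊕0⊕1 = 0
s8 (pos 8,9,10,11,12,13,14,15,24,25,26,27,28,29,30,31): 0⊕1⊕0⊕1⊕1⊕1⊕1⊕1⊕1⊕0⊕1⊕1⊕1⊕1⊕0⊕1 = 0
s16 (pos 16,17,18,19,20,21,22,23,24,25,26,27,28,29,30,31): 1⊕0⊕1⊕0⊕0⊕0⊕1⊕0⊕1⊕0⊕1⊕1⊕1⊕1⊕0⊕1 = 1
Syndrome s16…s1 = 10010 → error at position 18.
Flip position 18: 0110101010111111010001010111101 → 0110101010111111000001010111101
Read data bits from positions 3,5,6,7,9,10,11,12,13,14,15,17,18,19,20,21,22,23,24,25,26,27,28,29,30,31: 11011011111000001010111101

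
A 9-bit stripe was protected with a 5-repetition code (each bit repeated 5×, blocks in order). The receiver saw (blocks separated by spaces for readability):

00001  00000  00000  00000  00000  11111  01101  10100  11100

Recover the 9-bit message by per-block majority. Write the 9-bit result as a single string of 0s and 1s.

Block 1 (00001): 1 one → 0
Block 2 (00000): 0 ones → 0
Block 3 (00000): 0 ones → 0
Block 4 (00000): 0 ones → 0
Block 5 (00000): 0 ones → 0
Block 6 (11111): 5 ones → 1
Block 7 (01101): 3 ones → 1
Block 8 (10100): 2 ones → 0
Block 9 (11100): 3 ones → 1

000001101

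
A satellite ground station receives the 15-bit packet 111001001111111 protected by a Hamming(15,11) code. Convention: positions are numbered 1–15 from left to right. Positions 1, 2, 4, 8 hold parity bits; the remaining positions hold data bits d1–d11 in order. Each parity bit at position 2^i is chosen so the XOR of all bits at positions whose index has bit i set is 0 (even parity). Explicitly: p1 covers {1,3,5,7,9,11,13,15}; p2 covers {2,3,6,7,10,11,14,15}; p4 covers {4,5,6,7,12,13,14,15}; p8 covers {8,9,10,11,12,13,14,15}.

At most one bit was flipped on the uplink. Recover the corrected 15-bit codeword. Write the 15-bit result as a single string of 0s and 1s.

s1 (pos 1,3,5,7,9,11,13,15): 1⊕1⊕0⊕0⊕1⊕1⊕1⊕1 = 0
s2 (pos 2,3,6,7,10,11,14,15): 1⊕1⊕1⊕0⊕1⊕1⊕1⊕1 = 1
s4 (pos 4,5,6,7,12,13,14,15): 0⊕0⊕1⊕0⊕1⊕1⊕1⊕1 = 1
s8 (pos 8,9,10,11,12,13,14,15): 0⊕1⊕1⊕1⊕1⊕1⊕1⊕1 = 1
Syndrome s8…s1 = 1110 → error at position 14.
Flip position 14: 111001001111111 → 111001001111101

111001001111101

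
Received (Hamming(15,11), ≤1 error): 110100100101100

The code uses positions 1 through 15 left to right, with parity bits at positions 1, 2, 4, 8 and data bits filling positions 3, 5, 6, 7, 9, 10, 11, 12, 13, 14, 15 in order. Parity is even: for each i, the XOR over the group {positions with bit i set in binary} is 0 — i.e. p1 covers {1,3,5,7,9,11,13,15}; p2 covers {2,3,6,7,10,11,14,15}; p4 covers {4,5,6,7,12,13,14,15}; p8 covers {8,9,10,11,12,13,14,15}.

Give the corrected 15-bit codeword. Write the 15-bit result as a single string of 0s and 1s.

s1 (pos 1,3,5,7,9,11,13,15): 1⊕0⊕0⊕1⊕0⊕0⊕1⊕0 = 1
s2 (pos 2,3,6,7,10,11,14,15): 1⊕0⊕0⊕1⊕1⊕0⊕0⊕0 = 1
s4 (pos 4,5,6,7,12,13,14,15): 1⊕0⊕0⊕1⊕1⊕1⊕0⊕0 = 0
s8 (pos 8,9,10,11,12,13,14,15): 0⊕0⊕1⊕0⊕1⊕1⊕0⊕0 = 1
Syndrome s8…s1 = 1011 → error at position 11.
Flip position 11: 110100100101100 → 110100100111100

110100100111100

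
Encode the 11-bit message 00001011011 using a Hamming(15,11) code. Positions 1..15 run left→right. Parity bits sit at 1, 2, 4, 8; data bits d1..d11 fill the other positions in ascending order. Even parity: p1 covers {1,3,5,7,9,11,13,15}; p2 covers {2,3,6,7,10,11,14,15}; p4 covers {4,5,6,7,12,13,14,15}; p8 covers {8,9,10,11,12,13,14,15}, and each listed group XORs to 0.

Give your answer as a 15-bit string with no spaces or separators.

110100011011011

Place data at non-parity positions: p1 p2 0 p4 0 0 0 p8 1 0 1 1 0 1 1
p1 (pos 1,3,5,7,9,11,13,15): XOR of data positions = 0⊕0⊕0⊕1⊕1⊕0⊕1 = 1
p2 (pos 2,3,6,7,10,11,14,15): XOR of data positions = 0⊕0⊕0⊕0⊕1⊕1⊕1 = 1
p4 (pos 4,5,6,7,12,13,14,15): XOR of data positions = 0⊕0⊕0⊕1⊕0⊕1⊕1 = 1
p8 (pos 8,9,10,11,12,13,14,15): XOR of data positions = 1⊕0⊕1⊕1⊕0⊕1⊕1 = 1
Codeword: 110100011011011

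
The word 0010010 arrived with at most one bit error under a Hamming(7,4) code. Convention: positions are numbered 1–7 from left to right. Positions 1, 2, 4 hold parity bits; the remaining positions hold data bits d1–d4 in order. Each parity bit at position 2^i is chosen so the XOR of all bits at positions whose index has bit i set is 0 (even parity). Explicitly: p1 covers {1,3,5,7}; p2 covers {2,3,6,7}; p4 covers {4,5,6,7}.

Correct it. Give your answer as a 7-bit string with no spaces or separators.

0010110

s1 (pos 1,3,5,7): 0⊕1⊕0⊕0 = 1
s2 (pos 2,3,6,7): 0⊕1⊕1⊕0 = 0
s4 (pos 4,5,6,7): 0⊕0⊕1⊕0 = 1
Syndrome s4…s1 = 101 → error at position 5.
Flip position 5: 0010010 → 0010110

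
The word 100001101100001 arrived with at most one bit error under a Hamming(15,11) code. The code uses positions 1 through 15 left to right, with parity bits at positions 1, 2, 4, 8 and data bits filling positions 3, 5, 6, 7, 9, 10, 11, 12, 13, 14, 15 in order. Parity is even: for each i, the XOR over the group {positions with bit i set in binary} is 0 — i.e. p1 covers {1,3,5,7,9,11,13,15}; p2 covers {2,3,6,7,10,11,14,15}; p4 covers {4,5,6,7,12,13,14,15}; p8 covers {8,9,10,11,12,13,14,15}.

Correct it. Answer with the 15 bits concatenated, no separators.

s1 (pos 1,3,5,7,9,11,13,15): 1⊕0⊕0⊕1⊕1⊕0⊕0⊕1 = 0
s2 (pos 2,3,6,7,10,11,14,15): 0⊕0⊕1⊕1⊕1⊕0⊕0⊕1 = 0
s4 (pos 4,5,6,7,12,13,14,15): 0⊕0⊕1⊕1⊕0⊕0⊕0⊕1 = 1
s8 (pos 8,9,10,11,12,13,14,15): 0⊕1⊕1⊕0⊕0⊕0⊕0⊕1 = 1
Syndrome s8…s1 = 1100 → error at position 12.
Flip position 12: 100001101100001 → 100001101101001

100001101101001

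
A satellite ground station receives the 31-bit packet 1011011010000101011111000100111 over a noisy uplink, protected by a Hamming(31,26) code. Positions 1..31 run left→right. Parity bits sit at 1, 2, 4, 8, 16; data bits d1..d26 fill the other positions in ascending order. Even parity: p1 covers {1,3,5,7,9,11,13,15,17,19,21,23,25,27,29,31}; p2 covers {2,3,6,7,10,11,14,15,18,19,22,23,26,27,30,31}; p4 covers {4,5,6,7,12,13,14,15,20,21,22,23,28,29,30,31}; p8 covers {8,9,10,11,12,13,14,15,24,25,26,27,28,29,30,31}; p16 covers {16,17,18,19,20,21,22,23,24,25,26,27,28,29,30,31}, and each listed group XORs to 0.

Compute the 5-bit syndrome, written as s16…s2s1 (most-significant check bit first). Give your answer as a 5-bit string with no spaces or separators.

00000

s1 (pos 1,3,5,7,9,11,13,15,17,19,21,23,25,27,29,31): 1⊕1⊕0⊕1⊕1⊕0⊕0⊕0⊕0⊕1⊕1⊕0⊕0⊕0⊕1⊕1 = 0
s2 (pos 2,3,6,7,10,11,14,15,18,19,22,23,26,27,30,31): 0⊕1⊕1⊕1⊕0⊕0⊕1⊕0⊕1⊕1⊕1⊕0⊕1⊕0⊕1⊕1 = 0
s4 (pos 4,5,6,7,12,13,14,15,20,21,22,23,28,29,30,31): 1⊕0⊕1⊕1⊕0⊕0⊕1⊕0⊕1⊕1⊕1⊕0⊕0⊕1⊕1⊕1 = 0
s8 (pos 8,9,10,11,12,13,14,15,24,25,26,27,28,29,30,31): 0⊕1⊕0⊕0⊕0⊕0⊕1⊕0⊕0⊕0⊕1⊕0⊕0⊕1⊕1⊕1 = 0
s16 (pos 16,17,18,19,20,21,22,23,24,25,26,27,28,29,30,31): 1⊕0⊕1⊕1⊕1⊕1⊕1⊕0⊕0⊕0⊕1⊕0⊕0⊕1⊕1⊕1 = 0
Syndrome s16…s1 = 00000 → no error.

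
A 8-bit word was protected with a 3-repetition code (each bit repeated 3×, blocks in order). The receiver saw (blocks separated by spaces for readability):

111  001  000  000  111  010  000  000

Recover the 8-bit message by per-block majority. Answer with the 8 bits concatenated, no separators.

10001000

Block 1 (111): 3 ones → 1
Block 2 (001): 1 one → 0
Block 3 (000): 0 ones → 0
Block 4 (000): 0 ones → 0
Block 5 (111): 3 ones → 1
Block 6 (010): 1 one → 0
Block 7 (000): 0 ones → 0
Block 8 (000): 0 ones → 0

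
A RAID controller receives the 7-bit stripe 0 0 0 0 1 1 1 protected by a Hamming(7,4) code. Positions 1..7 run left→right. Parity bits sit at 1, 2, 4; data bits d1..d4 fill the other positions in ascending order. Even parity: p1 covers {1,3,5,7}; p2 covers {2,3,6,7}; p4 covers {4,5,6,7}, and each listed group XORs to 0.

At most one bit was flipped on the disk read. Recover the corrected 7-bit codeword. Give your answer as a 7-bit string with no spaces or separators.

0001111

s1 (pos 1,3,5,7): 0⊕0⊕1⊕1 = 0
s2 (pos 2,3,6,7): 0⊕0⊕1⊕1 = 0
s4 (pos 4,5,6,7): 0⊕1⊕1⊕1 = 1
Syndrome s4…s1 = 100 → error at position 4.
Flip position 4: 0000111 → 0001111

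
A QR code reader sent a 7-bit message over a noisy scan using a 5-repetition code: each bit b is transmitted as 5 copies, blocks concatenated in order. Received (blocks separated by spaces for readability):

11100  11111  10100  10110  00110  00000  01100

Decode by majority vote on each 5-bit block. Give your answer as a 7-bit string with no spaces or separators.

Block 1 (11100): 3 ones → 1
Block 2 (11111): 5 ones → 1
Block 3 (10100): 2 ones → 0
Block 4 (10110): 3 ones → 1
Block 5 (00110): 2 ones → 0
Block 6 (00000): 0 ones → 0
Block 7 (01100): 2 ones → 0

1101000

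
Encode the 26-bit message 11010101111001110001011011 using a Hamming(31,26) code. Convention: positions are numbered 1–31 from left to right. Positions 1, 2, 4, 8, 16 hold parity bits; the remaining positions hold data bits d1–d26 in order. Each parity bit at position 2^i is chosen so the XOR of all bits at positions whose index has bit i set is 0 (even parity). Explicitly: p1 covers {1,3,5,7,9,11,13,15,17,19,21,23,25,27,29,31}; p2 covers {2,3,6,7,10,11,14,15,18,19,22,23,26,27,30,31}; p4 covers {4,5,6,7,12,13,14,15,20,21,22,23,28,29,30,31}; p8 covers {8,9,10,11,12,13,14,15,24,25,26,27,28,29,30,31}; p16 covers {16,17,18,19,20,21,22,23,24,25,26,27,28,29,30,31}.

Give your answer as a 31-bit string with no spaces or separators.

Place data at non-parity positions: p1 p2 1 p4 1 0 1 p8 0 1 0 1 1 1 1 p16 0 0 1 1 1 0 0 0 1 0 1 1 0 1 1
p1 (pos 1,3,5,7,9,11,13,15,17,19,21,23,25,27,29,31): XOR of data positions = 1⊕1⊕1⊕0⊕0⊕1⊕1⊕0⊕1⊕1⊕0⊕1⊕1⊕0⊕1 = 0
p2 (pos 2,3,6,7,10,11,14,15,18,19,22,23,26,27,30,31): XOR of data positions = 1⊕0⊕1⊕1⊕0⊕1⊕1⊕0⊕1⊕0⊕0⊕0⊕1⊕1⊕1 = 1
p4 (pos 4,5,6,7,12,13,14,15,20,21,22,23,28,29,30,31): XOR of data positions = 1⊕0⊕1⊕1⊕1⊕1⊕1⊕1⊕1⊕0⊕0⊕1⊕0⊕1⊕1 = 1
p8 (pos 8,9,10,11,12,13,14,15,24,25,26,27,28,29,30,31): XOR of data positions = 0⊕1⊕0⊕1⊕1⊕1⊕1⊕0⊕1⊕0⊕1⊕1⊕0⊕1⊕1 = 0
p16 (pos 16,17,18,19,20,21,22,23,24,25,26,27,28,29,30,31): XOR of data positions = 0⊕0⊕1⊕1⊕1⊕0⊕0⊕0⊕1⊕0⊕1⊕1⊕0⊕1⊕1 = 0
Codeword: 0111101001011110001110001011011

0111101001011110001110001011011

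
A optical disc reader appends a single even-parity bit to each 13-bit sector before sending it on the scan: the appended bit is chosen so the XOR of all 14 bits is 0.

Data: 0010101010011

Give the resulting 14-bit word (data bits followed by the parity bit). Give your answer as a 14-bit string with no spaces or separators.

00101010100110

XOR of the 13 data bits: 0⊕0⊕1⊕0⊕1⊕0⊕1⊕0⊕1⊕0⊕0⊕1⊕1 = 0
Parity bit = 0 (so all 14 bits XOR to 0).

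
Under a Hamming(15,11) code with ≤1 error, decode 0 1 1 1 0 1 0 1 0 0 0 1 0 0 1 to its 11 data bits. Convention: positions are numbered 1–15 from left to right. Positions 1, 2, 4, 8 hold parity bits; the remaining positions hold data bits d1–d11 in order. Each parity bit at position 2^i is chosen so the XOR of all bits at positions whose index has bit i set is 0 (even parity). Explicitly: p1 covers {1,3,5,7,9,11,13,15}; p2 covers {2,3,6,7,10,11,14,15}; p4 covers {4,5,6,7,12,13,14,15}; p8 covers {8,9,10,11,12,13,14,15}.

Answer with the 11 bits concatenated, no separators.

s1 (pos 1,3,5,7,9,11,13,15): 0⊕1⊕0⊕0⊕0⊕0⊕0⊕1 = 0
s2 (pos 2,3,6,7,10,11,14,15): 1⊕1⊕1⊕0⊕0⊕0⊕0⊕1 = 0
s4 (pos 4,5,6,7,12,13,14,15): 1⊕0⊕1⊕0⊕1⊕0⊕0⊕1 = 0
s8 (pos 8,9,10,11,12,13,14,15): 1⊕0⊕0⊕0⊕1⊕0⊕0⊕1 = 1
Syndrome s8…s1 = 1000 → error at position 8.
Flip position 8: 011101010001001 → 011101000001001
Read data bits from positions 3,5,6,7,9,10,11,12,13,14,15: 10100001001

10100001001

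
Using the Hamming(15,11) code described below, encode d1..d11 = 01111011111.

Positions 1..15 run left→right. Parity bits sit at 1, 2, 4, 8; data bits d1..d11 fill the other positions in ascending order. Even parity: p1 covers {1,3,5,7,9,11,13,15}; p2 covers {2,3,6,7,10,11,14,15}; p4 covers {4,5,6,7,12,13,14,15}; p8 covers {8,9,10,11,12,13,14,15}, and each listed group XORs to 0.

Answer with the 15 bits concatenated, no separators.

010111101011111

Place data at non-parity positions: p1 p2 0 p4 1 1 1 p8 1 0 1 1 1 1 1
p1 (pos 1,3,5,7,9,11,13,15): XOR of data positions = 0⊕1⊕1⊕1⊕1⊕1⊕1 = 0
p2 (pos 2,3,6,7,10,11,14,15): XOR of data positions = 0⊕1⊕1⊕0⊕1⊕1⊕1 = 1
p4 (pos 4,5,6,7,12,13,14,15): XOR of data positions = 1⊕1⊕1⊕1⊕1⊕1⊕1 = 1
p8 (pos 8,9,10,11,12,13,14,15): XOR of data positions = 1⊕0⊕1⊕1⊕1⊕1⊕1 = 0
Codeword: 010111101011111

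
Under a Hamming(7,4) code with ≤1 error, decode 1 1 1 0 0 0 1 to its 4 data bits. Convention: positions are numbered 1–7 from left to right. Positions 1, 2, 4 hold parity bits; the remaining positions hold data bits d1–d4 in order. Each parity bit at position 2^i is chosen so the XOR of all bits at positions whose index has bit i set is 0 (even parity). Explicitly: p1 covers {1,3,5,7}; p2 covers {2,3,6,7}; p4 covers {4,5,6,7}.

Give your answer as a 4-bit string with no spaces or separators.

s1 (pos 1,3,5,7): 1⊕1⊕0⊕1 = 1
s2 (pos 2,3,6,7): 1⊕1⊕0⊕1 = 1
s4 (pos 4,5,6,7): 0⊕0⊕0⊕1 = 1
Syndrome s4…s1 = 111 → error at position 7.
Flip position 7: 1110001 → 1110000
Read data bits from positions 3,5,6,7: 1000

1000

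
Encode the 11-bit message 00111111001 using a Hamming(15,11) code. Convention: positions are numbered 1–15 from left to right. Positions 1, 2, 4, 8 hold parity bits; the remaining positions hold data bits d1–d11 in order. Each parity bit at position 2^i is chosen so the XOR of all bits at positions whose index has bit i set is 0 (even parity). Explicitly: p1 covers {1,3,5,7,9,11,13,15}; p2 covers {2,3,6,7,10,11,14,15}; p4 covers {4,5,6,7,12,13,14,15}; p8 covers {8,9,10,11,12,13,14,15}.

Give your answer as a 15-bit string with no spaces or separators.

010001111111001

Place data at non-parity positions: p1 p2 0 p4 0 1 1 p8 1 1 1 1 0 0 1
p1 (pos 1,3,5,7,9,11,13,15): XOR of data positions = 0⊕0⊕1⊕1⊕1⊕0⊕1 = 0
p2 (pos 2,3,6,7,10,11,14,15): XOR of data positions = 0⊕1⊕1⊕1⊕1⊕0⊕1 = 1
p4 (pos 4,5,6,7,12,13,14,15): XOR of data positions = 0⊕1⊕1⊕1⊕0⊕0⊕1 = 0
p8 (pos 8,9,10,11,12,13,14,15): XOR of data positions = 1⊕1⊕1⊕1⊕0⊕0⊕1 = 1
Codeword: 010001111111001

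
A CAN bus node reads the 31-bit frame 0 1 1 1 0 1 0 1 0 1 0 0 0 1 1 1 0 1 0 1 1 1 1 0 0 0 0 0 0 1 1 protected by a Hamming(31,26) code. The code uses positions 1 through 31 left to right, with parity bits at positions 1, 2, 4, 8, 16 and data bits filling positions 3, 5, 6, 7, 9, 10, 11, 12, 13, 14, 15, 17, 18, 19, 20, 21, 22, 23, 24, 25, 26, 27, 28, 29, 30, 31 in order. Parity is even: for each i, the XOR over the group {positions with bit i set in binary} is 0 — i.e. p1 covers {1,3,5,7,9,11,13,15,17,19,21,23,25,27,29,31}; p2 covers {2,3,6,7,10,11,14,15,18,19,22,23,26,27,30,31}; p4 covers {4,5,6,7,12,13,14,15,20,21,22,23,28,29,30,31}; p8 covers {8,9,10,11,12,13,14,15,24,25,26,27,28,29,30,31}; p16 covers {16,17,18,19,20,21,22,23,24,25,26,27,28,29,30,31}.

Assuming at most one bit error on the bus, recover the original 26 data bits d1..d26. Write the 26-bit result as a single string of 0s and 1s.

00100100011010111100000011

s1 (pos 1,3,5,7,9,11,13,15,17,19,21,23,25,27,29,31): 0⊕1⊕0⊕0⊕0⊕0⊕0⊕1⊕0⊕0⊕1⊕1⊕0⊕0⊕0⊕1 = 1
s2 (pos 2,3,6,7,10,11,14,15,18,19,22,23,26,27,30,31): 1⊕1⊕1⊕0⊕1⊕0⊕1⊕1⊕1⊕0⊕1⊕1⊕0⊕0⊕1⊕1 = 1
s4 (pos 4,5,6,7,12,13,14,15,20,21,22,23,28,29,30,31): 1⊕0⊕1⊕0⊕0⊕0⊕1⊕1⊕1⊕1⊕1⊕1⊕0⊕0⊕1⊕1 = 0
s8 (pos 8,9,10,11,12,13,14,15,24,25,26,27,28,29,30,31): 1⊕0⊕1⊕0⊕0⊕0⊕1⊕1⊕0⊕0⊕0⊕0⊕0⊕0⊕1⊕1 = 0
s16 (pos 16,17,18,19,20,21,22,23,24,25,26,27,28,29,30,31): 1⊕0⊕1⊕0⊕1⊕1⊕1⊕1⊕0⊕0⊕0⊕0⊕0⊕0⊕1⊕1 = 0
Syndrome s16…s1 = 00011 → error at position 3.
Flip position 3: 0111010101000111010111100000011 → 0101010101000111010111100000011
Read data bits from positions 3,5,6,7,9,10,11,12,13,14,15,17,18,19,20,21,22,23,24,25,26,27,28,29,30,31: 00100100011010111100000011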